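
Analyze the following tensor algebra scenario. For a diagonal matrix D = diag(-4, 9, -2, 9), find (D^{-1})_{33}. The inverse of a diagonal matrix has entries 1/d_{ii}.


For a diagonal matrix, the inverse has entries (D^{-1})_{ii} = 1/d_{ii}.
The diagonal entries are: d_{11} = -4, d_{22} = 9, d_{33} = -2, d_{44} = 9
We need (D^{-1})_{33} = 1/d_{33} = 1/-2 = -1/2

-1/2


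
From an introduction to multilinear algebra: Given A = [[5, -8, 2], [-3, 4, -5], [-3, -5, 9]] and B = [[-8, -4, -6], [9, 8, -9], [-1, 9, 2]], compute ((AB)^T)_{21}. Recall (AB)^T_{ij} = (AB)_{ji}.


(AB)^T_{ij} = (AB)_{ji} = sum_k A_{jk} B_{ki}.
For i=2, j=1 we need (AB)_{12}:
A_{11} * B_{12} = 5 * -4 = -20
A_{12} * B_{22} = -8 * 8 = -64
A_{13} * B_{32} = 2 * 9 = 18
Sum = -20 + -64 + 18 = -66

-66


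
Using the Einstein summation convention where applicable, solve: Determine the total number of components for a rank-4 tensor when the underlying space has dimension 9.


The number of components of a rank-r tensor in d dimensions is d^r.
Here d = 9 and r = 4.
9^4 = 6561

6561


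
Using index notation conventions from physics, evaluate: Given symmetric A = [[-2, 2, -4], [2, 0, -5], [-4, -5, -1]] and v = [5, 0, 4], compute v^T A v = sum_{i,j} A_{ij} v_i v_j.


First compute Av:
(Av)_1 = -2*5 + 2*0 + -4*4 = -26
(Av)_2 = 2*5 + 0*0 + -5*4 = -10
(Av)_3 = -4*5 + -5*0 + -1*4 = -24
Av = [-26, -10, -24]
Then v^T (Av) = 5*-26 + 0*-10 + 4*-24
= -130 + 0 + -96 = -226

-226


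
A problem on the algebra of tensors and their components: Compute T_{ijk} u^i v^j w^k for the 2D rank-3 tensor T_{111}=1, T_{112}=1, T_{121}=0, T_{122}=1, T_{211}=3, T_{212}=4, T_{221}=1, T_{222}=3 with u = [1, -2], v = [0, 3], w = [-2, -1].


S = sum over i,j,k of T_{ijk} u_i v_j w_k. Expanding all 8 terms:
T_{111}*u_1*v_1*w_1 = 1*1*0*-2 = 0  (running total: 0)
T_{112}*u_1*v_1*w_2 = 1*1*0*-1 = 0  (running total: 0)
T_{121}*u_1*v_2*w_1 = 0*1*3*-2 = 0  (running total: 0)
T_{122}*u_1*v_2*w_2 = 1*1*3*-1 = -3  (running total: -3)
T_{211}*u_2*v_1*w_1 = 3*-2*0*-2 = 0  (running total: -3)
T_{212}*u_2*v_1*w_2 = 4*-2*0*-1 = 0  (running total: -3)
T_{221}*u_2*v_2*w_1 = 1*-2*3*-2 = 12  (running total: 9)
T_{222}*u_2*v_2*w_2 = 3*-2*3*-1 = 18  (running total: 27)
S = 27

27


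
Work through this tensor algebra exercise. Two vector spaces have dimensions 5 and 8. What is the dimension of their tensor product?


The dimension of a tensor product is the product of dimensions.
dim(V) = 5, dim(W) = 8
dim(V (x) W) = 5 * 8 = 40

40


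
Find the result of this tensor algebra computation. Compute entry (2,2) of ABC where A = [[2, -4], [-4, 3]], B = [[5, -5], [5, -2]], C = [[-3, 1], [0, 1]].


(ABC)_{22} = sum_m (AB)_{2m} C_{m2}. First compute row 2 of AB.
(AB)_{21} = -4*5 + 3*5 = -5
(AB)_{22} = -4*-5 + 3*-2 = 14
Now contract with column 2 of C:
(AB)_{21} * C_{12} = -5 * 1 = -5
(AB)_{22} * C_{22} = 14 * 1 = 14
(ABC)_{22} = -5 + 14 = 9

9


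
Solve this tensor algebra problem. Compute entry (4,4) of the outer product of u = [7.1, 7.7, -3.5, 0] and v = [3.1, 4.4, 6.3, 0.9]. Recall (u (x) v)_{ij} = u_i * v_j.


The outer product entry T_{ij} = u_i * v_j.
We need i=4, j=4.
u_4 = 0, v_4 = 0.9
T_{4,4} = 0 * 0.9 = 0

0


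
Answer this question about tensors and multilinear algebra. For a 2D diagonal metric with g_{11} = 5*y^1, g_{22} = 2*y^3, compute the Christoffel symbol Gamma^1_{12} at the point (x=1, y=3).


For a diagonal metric, Gamma^k_{ij} = (1/2) g^{kk} (dg_{ik}/dx_j + dg_{jk}/dx_i - dg_{ij}/dx_k).
The metric is diagonal, so g_{ab} = 0 for a != b.
At the given point: g_{11} = 15, g_{22} = 54
g^{11} = 1/15
dg_{11}/dx_2 = dg_{11}/dx_2 = 5
dg_{21}/dx_1 = 0 (off-diagonal)
dg_{12}/dx_1 = 0 (off-diagonal)
Numerator = 5 + 0 - 0 = 5
Gamma^1_{12} = 5 / (2 * 15) = 1/6

1/6


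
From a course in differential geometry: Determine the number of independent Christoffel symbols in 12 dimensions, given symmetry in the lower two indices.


Christoffel symbols Gamma^k_{ij} are symmetric in i,j, so there are d * d(d+1)/2 independent symbols.
d = 12
d(d+1)/2 = 12 * 13 / 2 = 78
Total = 12 * 78 = 936

936


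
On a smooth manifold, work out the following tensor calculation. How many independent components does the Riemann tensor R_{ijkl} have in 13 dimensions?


The Riemann tensor in d dimensions has d^2(d^2 - 1)/12 independent components.
d = 13, so d^2 = 169
d^2 - 1 = 168
d^2(d^2 - 1) = 169 * 168 = 28392
Divide by 12: 28392 / 12 = 2366

2366


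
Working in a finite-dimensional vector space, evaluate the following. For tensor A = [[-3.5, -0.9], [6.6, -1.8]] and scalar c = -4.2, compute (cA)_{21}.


Scalar multiplication: (cA)_{ij} = c * A_{ij}.
c = -4.2
A_{21} = 6.6
(cA)_{21} = -4.2 * 6.6 = -27.72

-27.72


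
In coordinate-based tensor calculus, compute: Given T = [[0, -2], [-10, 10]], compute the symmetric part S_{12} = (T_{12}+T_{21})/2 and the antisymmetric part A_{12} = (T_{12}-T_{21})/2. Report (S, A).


T_{12} = -2
T_{21} = -10
S_{12} = (-2 + -10)/2 = -12/2 = -6
A_{12} = (-2 - -10)/2 = 8/2 = 4
Check: S + A = -6 + 4 = -2 = T_{12}.

(-6, 4)


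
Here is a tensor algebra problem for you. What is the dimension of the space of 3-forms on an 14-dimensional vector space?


The dimension of the space of p-forms on an n-dimensional space is C(n, p).
n = 14, p = 3
C(14, 3) = 14! / (3! * 11!) = 364

364


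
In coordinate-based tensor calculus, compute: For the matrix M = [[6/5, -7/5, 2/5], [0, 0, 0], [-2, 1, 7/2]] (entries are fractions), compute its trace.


The trace is the sum of diagonal entries.
Diagonal: M[1,1] = 6/5, M[2,2] = 0, M[3,3] = 7/2
Tr(M) = 6/5 + 0 + 7/2
Computing step by step:
After adding M[1,1]: 6/5
After adding M[2,2]: 6/5
After adding M[3,3]: 47/10
Tr(M) = 47/10

47/10


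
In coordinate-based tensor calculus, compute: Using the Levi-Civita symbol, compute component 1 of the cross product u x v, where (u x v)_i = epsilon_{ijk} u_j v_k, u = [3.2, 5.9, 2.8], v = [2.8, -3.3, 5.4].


(u x v)_1 = sum_{j,k} epsilon_{1jk} u_j v_k. Only permutations of (1,2,3) contribute; the two non-zero terms are:
eps_{123} u_2 v_3 = 1 * 5.9 * 5.4 = 31.86
eps_{132} u_3 v_2 = -1 * 2.8 * -3.3 = 9.24
(u x v)_1 = 41.1

41.1


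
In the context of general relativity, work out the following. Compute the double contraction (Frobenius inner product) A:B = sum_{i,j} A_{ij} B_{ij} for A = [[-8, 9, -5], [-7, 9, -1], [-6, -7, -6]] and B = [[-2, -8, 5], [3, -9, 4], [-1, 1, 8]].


A:B = sum over all i,j of A_{ij} * B_{ij}.
Row 1: -8*-2=16, 9*-8=-72, -5*5=-25 => row sum = -81
Row 2: -7*3=-21, 9*-9=-81, -1*4=-4 => row sum = -106
Row 3: -6*-1=6, -7*1=-7, -6*8=-48 => row sum = -49
Total = -81 + -106 + -49 = -236

-236


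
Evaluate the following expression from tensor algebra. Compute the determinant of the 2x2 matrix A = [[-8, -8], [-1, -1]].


For a 2x2 matrix [[a, b], [c, d]], det = a*d - b*c.
a = -8, b = -8, c = -1, d = -1
a*d = -8 * -1 = 8
b*c = -8 * -1 = 8
det = 8 - 8 = 0

0


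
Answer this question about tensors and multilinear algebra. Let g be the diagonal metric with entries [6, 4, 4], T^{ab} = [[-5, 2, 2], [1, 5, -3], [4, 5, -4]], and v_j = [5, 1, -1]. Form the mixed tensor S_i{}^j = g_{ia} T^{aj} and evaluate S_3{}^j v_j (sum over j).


Step 1: lower the first index. For a diagonal metric, g_{ia} T^{aj} = g_{ii} T^{ij} (no sum on i).
g_{33} = 4
S_3{}^1 = 4 * T^{31} = 4 * 4 = 16
S_3{}^2 = 4 * T^{32} = 4 * 5 = 20
S_3{}^3 = 4 * T^{33} = 4 * -4 = -16
Step 2: contract S_3{}^j with v_j.
S_3{}^1 * v_1 = 16 * 5 = 80
S_3{}^2 * v_2 = 20 * 1 = 20
S_3{}^3 * v_3 = -16 * -1 = 16
Result = 80 + 20 + 16 = 116

116


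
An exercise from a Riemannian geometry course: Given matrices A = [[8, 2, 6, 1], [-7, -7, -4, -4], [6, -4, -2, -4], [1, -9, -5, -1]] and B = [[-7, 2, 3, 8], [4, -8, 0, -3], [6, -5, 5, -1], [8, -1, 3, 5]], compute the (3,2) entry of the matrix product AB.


(AB)_{ij} = sum_k A_{ik} B_{kj}.
For i=3, j=2:
A_{31} * B_{12} = 6 * 2 = 12
A_{32} * B_{22} = -4 * -8 = 32
A_{33} * B_{32} = -2 * -5 = 10
A_{34} * B_{42} = -4 * -1 = 4
Sum = 12 + 32 + 10 + 4 = 58

58


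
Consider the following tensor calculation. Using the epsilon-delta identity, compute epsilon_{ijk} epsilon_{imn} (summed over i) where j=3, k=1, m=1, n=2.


Using the identity: epsilon_{ijk} epsilon_{imn} = delta_{jm} delta_{kn} - delta_{jn} delta_{km}.
delta_{31} = 0
delta_{12} = 0
delta_{32} = 0
delta_{11} = 1
Result = 0 * 0 - 0 * 1 = 0 - 0 = 0

0


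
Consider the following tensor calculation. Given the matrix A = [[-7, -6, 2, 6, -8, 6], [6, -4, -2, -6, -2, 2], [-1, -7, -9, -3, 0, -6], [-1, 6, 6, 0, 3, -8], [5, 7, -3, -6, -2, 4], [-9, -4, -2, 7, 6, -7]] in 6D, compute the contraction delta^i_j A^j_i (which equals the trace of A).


The contraction (trace) of a rank-2 tensor is the sum of its diagonal elements.
Diagonal entries: A[1,1] = -7, A[2,2] = -4, A[3,3] = -9, A[4,4] = 0, A[5,5] = -2, A[6,6] = -7
Tr(A) = -7 + -4 + -9 + 0 + -2 + -7 = -29

-29


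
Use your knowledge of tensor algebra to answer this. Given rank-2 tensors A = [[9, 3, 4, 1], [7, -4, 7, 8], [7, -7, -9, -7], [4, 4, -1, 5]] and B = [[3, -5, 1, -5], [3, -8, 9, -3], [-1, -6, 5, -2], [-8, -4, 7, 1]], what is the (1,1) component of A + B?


Tensor addition is component-wise: (A + B)_{ij} = A_{ij} + B_{ij}.
A_{11} = 9
B_{11} = 3
(A + B)_{11} = 9 + 3 = 12

12


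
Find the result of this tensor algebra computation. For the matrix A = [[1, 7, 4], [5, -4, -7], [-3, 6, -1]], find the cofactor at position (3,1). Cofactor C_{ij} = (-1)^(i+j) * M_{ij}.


To find cofactor C_{31}, delete row 3 and column 1.
The resulting 2x2 submatrix is: [[7, 4], [-4, -7]]
Minor M_{31} = 7*-7 - 4*-4
  = -49 - -16 = -33
Sign = (-1)^(3+1) = (-1)^4 = 1
Cofactor C_{31} = 1 * -33 = -33

-33


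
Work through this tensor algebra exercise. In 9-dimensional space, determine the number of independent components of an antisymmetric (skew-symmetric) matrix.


An antisymmetric rank-2 tensor satisfies A_{ij} = -A_{ji}, so diagonal entries are zero.
The independent components are the upper-triangular entries: C(n, 2) = n(n-1)/2.
n = 9
C(9, 2) = 9 * 8 / 2 = 72 / 2 = 36

36


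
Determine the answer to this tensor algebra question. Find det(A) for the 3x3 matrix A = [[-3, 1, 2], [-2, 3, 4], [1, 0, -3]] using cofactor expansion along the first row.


Expanding along the first row, det(A) = a11*M_11 - a12*M_12 + a13*M_13, where M_1j is the (1,j) minor.
Minor M_11 = 3*-3 - 4*0 = -9
Minor M_12 = -2*-3 - 4*1 = 2
Minor M_13 = -2*0 - 3*1 = -3
det = -3*(-9) - 1*(2) + 2*(-3)
    = 27 - 2 + -6
    = 19

19


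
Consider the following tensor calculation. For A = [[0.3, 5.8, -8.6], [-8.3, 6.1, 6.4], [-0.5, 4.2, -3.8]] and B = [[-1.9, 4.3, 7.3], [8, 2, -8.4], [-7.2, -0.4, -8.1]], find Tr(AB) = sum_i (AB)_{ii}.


Tr(AB) = sum_i (AB)_{ii} where (AB)_{ii} = sum_k A_{ik} B_{ki}.
(AB)_{11} = 0.3*-1.9 + 5.8*8 + -8.6*-7.2 = 107.75
(AB)_{22} = -8.3*4.3 + 6.1*2 + 6.4*-0.4 = -26.05
(AB)_{33} = -0.5*7.3 + 4.2*-8.4 + -3.8*-8.1 = -8.15
Tr(AB) = 107.75 + -26.05 + -8.15 = 73.55

73.55


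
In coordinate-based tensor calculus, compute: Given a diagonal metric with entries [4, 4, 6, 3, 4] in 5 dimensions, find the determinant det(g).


For a diagonal metric, the determinant is the product of diagonal entries.
Diagonal entries: 4, 4, 6, 3, 4
det(g) = 4 * 4 * 6 * 3 * 4 = 1152

1152


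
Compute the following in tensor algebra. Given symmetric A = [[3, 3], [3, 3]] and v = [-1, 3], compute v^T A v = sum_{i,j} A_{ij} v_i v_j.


First compute Av:
(Av)_1 = 3*-1 + 3*3 = 6
(Av)_2 = 3*-1 + 3*3 = 6
Av = [6, 6]
Then v^T (Av) = -1*6 + 3*6
= -6 + 18 = 12

12


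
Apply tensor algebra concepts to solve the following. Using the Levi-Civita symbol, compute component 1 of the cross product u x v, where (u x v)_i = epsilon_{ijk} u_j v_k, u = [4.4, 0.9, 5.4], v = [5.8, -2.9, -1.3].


(u x v)_1 = sum_{j,k} epsilon_{1jk} u_j v_k. Only permutations of (1,2,3) contribute; the two non-zero terms are:
eps_{123} u_2 v_3 = 1 * 0.9 * -1.3 = -1.17
eps_{132} u_3 v_2 = -1 * 5.4 * -2.9 = 15.66
(u x v)_1 = 14.49

14.49


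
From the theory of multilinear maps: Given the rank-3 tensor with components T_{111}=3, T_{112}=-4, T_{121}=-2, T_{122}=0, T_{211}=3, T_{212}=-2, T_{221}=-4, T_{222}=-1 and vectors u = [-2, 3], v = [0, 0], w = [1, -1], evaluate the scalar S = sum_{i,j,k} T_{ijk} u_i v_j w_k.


S = sum over i,j,k of T_{ijk} u_i v_j w_k. Expanding all 8 terms:
T_{111}*u_1*v_1*w_1 = 3*-2*0*1 = 0  (running total: 0)
T_{112}*u_1*v_1*w_2 = -4*-2*0*-1 = 0  (running total: 0)
T_{121}*u_1*v_2*w_1 = -2*-2*0*1 = 0  (running total: 0)
T_{122}*u_1*v_2*w_2 = 0*-2*0*-1 = 0  (running total: 0)
T_{211}*u_2*v_1*w_1 = 3*3*0*1 = 0  (running total: 0)
T_{212}*u_2*v_1*w_2 = -2*3*0*-1 = 0  (running total: 0)
T_{221}*u_2*v_2*w_1 = -4*3*0*1 = 0  (running total: 0)
T_{222}*u_2*v_2*w_2 = -1*3*0*-1 = 0  (running total: 0)
S = 0

0


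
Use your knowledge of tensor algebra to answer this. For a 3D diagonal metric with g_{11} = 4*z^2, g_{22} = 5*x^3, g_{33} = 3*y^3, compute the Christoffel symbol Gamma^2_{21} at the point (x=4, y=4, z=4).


For a diagonal metric, Gamma^k_{ij} = (1/2) g^{kk} (dg_{ik}/dx_j + dg_{jk}/dx_i - dg_{ij}/dx_k).
The metric is diagonal, so g_{ab} = 0 for a != b.
At the given point: g_{11} = 64, g_{22} = 320, g_{33} = 192
g^{22} = 1/320
dg_{22}/dx_1 = dg_{22}/dx_1 = 240
dg_{12}/dx_2 = 0 (off-diagonal)
dg_{21}/dx_2 = 0 (off-diagonal)
Numerator = 240 + 0 - 0 = 240
Gamma^2_{21} = 240 / (2 * 320) = 3/8

3/8


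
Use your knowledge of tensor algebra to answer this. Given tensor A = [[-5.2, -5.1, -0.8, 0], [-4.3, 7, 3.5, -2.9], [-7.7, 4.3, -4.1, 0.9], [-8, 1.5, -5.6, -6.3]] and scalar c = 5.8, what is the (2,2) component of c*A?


Scalar multiplication: (cA)_{ij} = c * A_{ij}.
c = 5.8
A_{22} = 7
(cA)_{22} = 5.8 * 7 = 40.6

40.6


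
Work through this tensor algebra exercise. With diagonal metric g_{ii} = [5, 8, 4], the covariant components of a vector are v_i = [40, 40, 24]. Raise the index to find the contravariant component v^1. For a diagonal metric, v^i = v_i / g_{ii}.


To raise an index with a diagonal metric: v^i = v_i / g_{ii}.
For index 1: v_1 = 40, g_{11} = 5
v^1 = 40 / 5 = 8

8


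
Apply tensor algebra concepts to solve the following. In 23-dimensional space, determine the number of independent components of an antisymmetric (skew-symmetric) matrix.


An antisymmetric rank-2 tensor satisfies A_{ij} = -A_{ji}, so diagonal entries are zero.
The independent components are the upper-triangular entries: C(n, 2) = n(n-1)/2.
n = 23
C(23, 2) = 23 * 22 / 2 = 506 / 2 = 253

253


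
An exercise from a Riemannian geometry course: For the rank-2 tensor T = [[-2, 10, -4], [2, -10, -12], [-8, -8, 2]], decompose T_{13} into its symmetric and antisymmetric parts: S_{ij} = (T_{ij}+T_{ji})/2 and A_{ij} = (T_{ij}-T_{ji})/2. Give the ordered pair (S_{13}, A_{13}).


T_{13} = -4
T_{31} = -8
S_{13} = (-4 + -8)/2 = -12/2 = -6
A_{13} = (-4 - -8)/2 = 4/2 = 2
Check: S + A = -6 + 2 = -4 = T_{13}.

(-6, 2)


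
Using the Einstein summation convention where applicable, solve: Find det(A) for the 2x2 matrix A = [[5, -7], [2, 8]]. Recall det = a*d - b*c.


For a 2x2 matrix [[a, b], [c, d]], det = a*d - b*c.
a = 5, b = -7, c = 2, d = 8
a*d = 5 * 8 = 40
b*c = -7 * 2 = -14
det = 40 - -14 = 54

54


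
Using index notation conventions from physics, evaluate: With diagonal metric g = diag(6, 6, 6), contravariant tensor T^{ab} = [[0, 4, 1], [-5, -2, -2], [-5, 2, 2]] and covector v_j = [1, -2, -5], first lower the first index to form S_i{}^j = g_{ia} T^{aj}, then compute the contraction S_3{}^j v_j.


Step 1: lower the first index. For a diagonal metric, g_{ia} T^{aj} = g_{ii} T^{ij} (no sum on i).
g_{33} = 6
S_3{}^1 = 6 * T^{31} = 6 * -5 = -30
S_3{}^2 = 6 * T^{32} = 6 * 2 = 12
S_3{}^3 = 6 * T^{33} = 6 * 2 = 12
Step 2: contract S_3{}^j with v_j.
S_3{}^1 * v_1 = -30 * 1 = -30
S_3{}^2 * v_2 = 12 * -2 = -24
S_3{}^3 * v_3 = 12 * -5 = -60
Result = -30 + -24 + -60 = -114

-114


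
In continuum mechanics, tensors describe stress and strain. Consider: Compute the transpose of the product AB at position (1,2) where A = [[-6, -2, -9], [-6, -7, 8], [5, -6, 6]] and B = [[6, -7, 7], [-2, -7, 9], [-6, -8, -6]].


(AB)^T_{ij} = (AB)_{ji} = sum_k A_{jk} B_{ki}.
For i=1, j=2 we need (AB)_{21}:
A_{21} * B_{11} = -6 * 6 = -36
A_{22} * B_{21} = -7 * -2 = 14
A_{23} * B_{31} = 8 * -6 = -48
Sum = -36 + 14 + -48 = -70

-70


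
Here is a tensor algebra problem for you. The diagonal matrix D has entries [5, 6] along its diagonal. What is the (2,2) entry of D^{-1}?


For a diagonal matrix, the inverse has entries (D^{-1})_{ii} = 1/d_{ii}.
The diagonal entries are: d_{11} = 5, d_{22} = 6
We need (D^{-1})_{22} = 1/d_{22} = 1/6 = 1/6

1/6


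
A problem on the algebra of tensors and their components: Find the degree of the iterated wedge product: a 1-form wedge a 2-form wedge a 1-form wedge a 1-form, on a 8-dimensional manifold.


The degree of a wedge product is the sum of the degrees of the individual forms.
Degrees: 1, 2, 1, 1
Total degree = 1 + 2 + 1 + 1 = 5

5


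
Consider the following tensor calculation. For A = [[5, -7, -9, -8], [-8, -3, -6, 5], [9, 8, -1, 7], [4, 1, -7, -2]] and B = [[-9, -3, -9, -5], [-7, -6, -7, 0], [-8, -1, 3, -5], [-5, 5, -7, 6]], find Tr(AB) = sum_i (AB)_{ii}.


Tr(AB) = sum_i (AB)_{ii} where (AB)_{ii} = sum_k A_{ik} B_{ki}.
(AB)_{11} = 5*-9 + -7*-7 + -9*-8 + -8*-5 = 116
(AB)_{22} = -8*-3 + -3*-6 + -6*-1 + 5*5 = 73
(AB)_{33} = 9*-9 + 8*-7 + -1*3 + 7*-7 = -189
(AB)_{44} = 4*-5 + 1*0 + -7*-5 + -2*6 = 3
Tr(AB) = 116 + 73 + -189 + 3 = 3

3


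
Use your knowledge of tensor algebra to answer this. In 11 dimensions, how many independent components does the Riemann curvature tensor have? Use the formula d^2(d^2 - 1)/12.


The Riemann tensor in d dimensions has d^2(d^2 - 1)/12 independent components.
d = 11, so d^2 = 121
d^2 - 1 = 120
d^2(d^2 - 1) = 121 * 120 = 14520
Divide by 12: 14520 / 12 = 1210

1210


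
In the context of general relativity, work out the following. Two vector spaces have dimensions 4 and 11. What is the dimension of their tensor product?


The dimension of a tensor product is the product of dimensions.
dim(V) = 4, dim(W) = 11
dim(V (x) W) = 4 * 11 = 44

44


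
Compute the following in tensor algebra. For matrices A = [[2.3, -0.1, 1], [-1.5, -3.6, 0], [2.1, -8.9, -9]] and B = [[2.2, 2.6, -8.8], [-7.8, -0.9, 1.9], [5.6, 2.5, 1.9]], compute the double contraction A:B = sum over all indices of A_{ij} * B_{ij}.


A:B = sum over all i,j of A_{ij} * B_{ij}.
Row 1: 2.3*2.2=5.06, -0.1*2.6=-0.26, 1*-8.8=-8.8 => row sum = -4
Row 2: -1.5*-7.8=11.7, -3.6*-0.9=3.24, 0*1.9=0 => row sum = 14.94
Row 3: 2.1*5.6=11.76, -8.9*2.5=-22.25, -9*1.9=-17.1 => row sum = -27.59
Total = -4 + 14.94 + -27.59 = -16.65

-16.65


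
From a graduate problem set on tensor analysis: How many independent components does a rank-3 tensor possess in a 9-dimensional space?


The number of components of a rank-r tensor in d dimensions is d^r.
Here d = 9 and r = 3.
9^3 = 729

729


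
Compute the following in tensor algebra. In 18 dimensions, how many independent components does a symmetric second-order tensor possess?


A symmetric rank-2 tensor in d dimensions has d(d+1)/2 independent components.
d = 18
d(d+1)/2 = 18 * 19 / 2 = 342 / 2 = 171

171


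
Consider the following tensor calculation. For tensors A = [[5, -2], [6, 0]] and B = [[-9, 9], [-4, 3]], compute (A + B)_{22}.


Tensor addition is component-wise: (A + B)_{ij} = A_{ij} + B_{ij}.
A_{22} = 0
B_{22} = 3
(A + B)_{22} = 0 + 3 = 3

3


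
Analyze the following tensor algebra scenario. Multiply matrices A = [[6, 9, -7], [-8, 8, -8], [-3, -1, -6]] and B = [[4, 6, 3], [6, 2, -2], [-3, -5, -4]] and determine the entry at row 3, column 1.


(AB)_{ij} = sum_k A_{ik} B_{kj}.
For i=3, j=1:
A_{31} * B_{11} = -3 * 4 = -12
A_{32} * B_{21} = -1 * 6 = -6
A_{33} * B_{31} = -6 * -3 = 18
Sum = -12 + -6 + 18 = 0

0


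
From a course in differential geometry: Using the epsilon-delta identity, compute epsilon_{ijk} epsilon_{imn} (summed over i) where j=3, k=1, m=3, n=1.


Using the identity: epsilon_{ijk} epsilon_{imn} = delta_{jm} delta_{kn} - delta_{jn} delta_{km}.
delta_{33} = 1
delta_{11} = 1
delta_{31} = 0
delta_{13} = 0
Result = 1 * 1 - 0 * 0 = 1 - 0 = 1

1


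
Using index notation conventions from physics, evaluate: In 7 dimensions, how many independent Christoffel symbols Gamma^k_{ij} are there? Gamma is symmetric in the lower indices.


Christoffel symbols Gamma^k_{ij} are symmetric in i,j, so there are d * d(d+1)/2 independent symbols.
d = 7
d(d+1)/2 = 7 * 8 / 2 = 28
Total = 7 * 28 = 196

196


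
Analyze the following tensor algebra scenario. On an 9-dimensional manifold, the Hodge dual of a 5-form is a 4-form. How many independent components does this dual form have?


The Hodge dual of a p-form on an n-dimensional manifold is an (n-p)-form.
n = 9, p = 5, so dual degree = 9 - 5 = 4
The number of components is C(n, n-p) = C(9, 4) = 126

126


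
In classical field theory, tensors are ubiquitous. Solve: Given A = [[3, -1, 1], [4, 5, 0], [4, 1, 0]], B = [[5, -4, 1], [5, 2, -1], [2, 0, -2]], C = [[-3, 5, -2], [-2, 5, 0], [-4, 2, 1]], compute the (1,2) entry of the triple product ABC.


(ABC)_{12} = sum_m (AB)_{1m} C_{m2}. First compute row 1 of AB.
(AB)_{11} = 3*5 + -1*5 + 1*2 = 12
(AB)_{12} = 3*-4 + -1*2 + 1*0 = -14
(AB)_{13} = 3*1 + -1*-1 + 1*-2 = 2
Now contract with column 2 of C:
(AB)_{11} * C_{12} = 12 * 5 = 60
(AB)_{12} * C_{22} = -14 * 5 = -70
(AB)_{13} * C_{32} = 2 * 2 = 4
(ABC)_{12} = 60 + -70 + 4 = -6

-6


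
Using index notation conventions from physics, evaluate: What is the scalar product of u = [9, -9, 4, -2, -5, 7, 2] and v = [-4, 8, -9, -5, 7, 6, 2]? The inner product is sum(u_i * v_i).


The inner product u . v = sum of u_i * v_i.
Term-by-term: 9 * -4, -9 * 8, 4 * -9, -2 * -5, -5 * 7, 7 * 6, 2 * 2
Products: -36, -72, -36, 10, -35, 42, 4
Sum = -36 + -72 + -36 + 10 + -35 + 42 + 4 = -123

-123


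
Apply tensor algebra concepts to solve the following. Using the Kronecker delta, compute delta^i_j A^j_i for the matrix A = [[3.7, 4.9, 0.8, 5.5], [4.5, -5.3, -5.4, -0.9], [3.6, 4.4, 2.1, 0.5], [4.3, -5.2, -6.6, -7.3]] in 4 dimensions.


The contraction (trace) of a rank-2 tensor is the sum of its diagonal elements.
Diagonal entries: A[1,1] = 3.7, A[2,2] = -5.3, A[3,3] = 2.1, A[4,4] = -7.3
Tr(A) = 3.7 + -5.3 + 2.1 + -7.3 = -6.8

-6.8


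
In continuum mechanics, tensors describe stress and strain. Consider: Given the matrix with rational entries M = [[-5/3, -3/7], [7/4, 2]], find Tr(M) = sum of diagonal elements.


The trace is the sum of diagonal entries.
Diagonal: M[1,1] = -5/3, M[2,2] = 2
Tr(M) = -5/3 + 2
Computing step by step:
After adding M[1,1]: -5/3
After adding M[2,2]: 1/3
Tr(M) = 1/3

1/3


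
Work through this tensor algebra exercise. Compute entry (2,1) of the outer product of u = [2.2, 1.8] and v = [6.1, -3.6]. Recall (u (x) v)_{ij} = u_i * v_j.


The outer product entry T_{ij} = u_i * v_j.
We need i=2, j=1.
u_2 = 1.8, v_1 = 6.1
T_{2,1} = 1.8 * 6.1 = 10.98

10.98


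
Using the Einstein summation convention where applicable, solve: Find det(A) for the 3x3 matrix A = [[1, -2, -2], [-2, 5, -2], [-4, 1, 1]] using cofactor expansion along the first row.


Expanding along the first row, det(A) = a11*M_11 - a12*M_12 + a13*M_13, where M_1j is the (1,j) minor.
Minor M_11 = 5*1 - -2*1 = 7
Minor M_12 = -2*1 - -2*-4 = -10
Minor M_13 = -2*1 - 5*-4 = 18
det = 1*(7) - -2*(-10) + -2*(18)
    = 7 - 20 + -36
    = -49

-49


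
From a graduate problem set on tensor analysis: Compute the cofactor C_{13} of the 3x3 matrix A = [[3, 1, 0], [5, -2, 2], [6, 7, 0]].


To find cofactor C_{13}, delete row 1 and column 3.
The resulting 2x2 submatrix is: [[5, -2], [6, 7]]
Minor M_{13} = 5*7 - -2*6
  = 35 - -12 = 47
Sign = (-1)^(1+3) = (-1)^4 = 1
Cofactor C_{13} = 1 * 47 = 47

47


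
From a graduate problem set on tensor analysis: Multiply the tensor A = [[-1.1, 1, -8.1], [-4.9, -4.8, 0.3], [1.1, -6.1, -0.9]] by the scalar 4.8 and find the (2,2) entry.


Scalar multiplication: (cA)_{ij} = c * A_{ij}.
c = 4.8
A_{22} = -4.8
(cA)_{22} = 4.8 * -4.8 = -23.04

-23.04


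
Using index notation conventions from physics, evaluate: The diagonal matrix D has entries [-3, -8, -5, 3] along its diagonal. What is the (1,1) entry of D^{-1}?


For a diagonal matrix, the inverse has entries (D^{-1})_{ii} = 1/d_{ii}.
The diagonal entries are: d_{11} = -3, d_{22} = -8, d_{33} = -5, d_{44} = 3
We need (D^{-1})_{11} = 1/d_{11} = 1/-3 = -1/3

-1/3


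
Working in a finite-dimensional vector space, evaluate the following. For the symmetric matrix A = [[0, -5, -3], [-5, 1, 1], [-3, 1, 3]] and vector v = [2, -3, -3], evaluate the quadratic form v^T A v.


First compute Av:
(Av)_1 = 0*2 + -5*-3 + -3*-3 = 24
(Av)_2 = -5*2 + 1*-3 + 1*-3 = -16
(Av)_3 = -3*2 + 1*-3 + 3*-3 = -18
Av = [24, -16, -18]
Then v^T (Av) = 2*24 + -3*-16 + -3*-18
= 48 + 48 + 54 = 150

150


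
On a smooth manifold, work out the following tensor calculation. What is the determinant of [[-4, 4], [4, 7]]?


For a 2x2 matrix [[a, b], [c, d]], det = a*d - b*c.
a = -4, b = 4, c = 4, d = 7
a*d = -4 * 7 = -28
b*c = 4 * 4 = 16
det = -28 - 16 = -44

-44


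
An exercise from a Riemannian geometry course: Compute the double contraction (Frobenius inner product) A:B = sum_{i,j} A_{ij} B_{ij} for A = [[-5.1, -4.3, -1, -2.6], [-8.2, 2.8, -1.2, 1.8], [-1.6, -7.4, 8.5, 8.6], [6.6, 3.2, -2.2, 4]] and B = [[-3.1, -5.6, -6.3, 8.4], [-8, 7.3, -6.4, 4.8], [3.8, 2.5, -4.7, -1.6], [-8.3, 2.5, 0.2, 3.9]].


A:B = sum over all i,j of A_{ij} * B_{ij}.
Row 1: -5.1*-3.1=15.81, -4.3*-5.6=24.08, -1*-6.3=6.3, -2.6*8.4=-21.84 => row sum = 24.35
Row 2: -8.2*-8=65.6, 2.8*7.3=20.44, -1.2*-6.4=7.68, 1.8*4.8=8.64 => row sum = 102.36
Row 3: -1.6*3.8=-6.08, -7.4*2.5=-18.5, 8.5*-4.7=-39.95, 8.6*-1.6=-13.76 => row sum = -78.29
Row 4: 6.6*-8.3=-54.78, 3.2*2.5=8, -2.2*0.2=-0.44, 4*3.9=15.6 => row sum = -31.62
Total = 24.35 + 102.36 + -78.29 + -31.62 = 16.8

16.8


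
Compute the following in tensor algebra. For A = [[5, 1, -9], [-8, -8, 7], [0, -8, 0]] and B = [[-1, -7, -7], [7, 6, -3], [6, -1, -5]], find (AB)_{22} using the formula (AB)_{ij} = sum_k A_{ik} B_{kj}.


(AB)_{ij} = sum_k A_{ik} B_{kj}.
For i=2, j=2:
A_{21} * B_{12} = -8 * -7 = 56
A_{22} * B_{22} = -8 * 6 = -48
A_{23} * B_{32} = 7 * -1 = -7
Sum = 56 + -48 + -7 = 1

1


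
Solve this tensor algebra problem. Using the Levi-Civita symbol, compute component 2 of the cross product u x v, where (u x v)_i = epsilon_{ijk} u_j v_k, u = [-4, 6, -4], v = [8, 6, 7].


(u x v)_2 = sum_{j,k} epsilon_{2jk} u_j v_k. Only permutations of (1,2,3) contribute; the two non-zero terms are:
eps_{213} u_1 v_3 = -1 * -4 * 7 = 28
eps_{231} u_3 v_1 = 1 * -4 * 8 = -32
(u x v)_2 = -4

-4


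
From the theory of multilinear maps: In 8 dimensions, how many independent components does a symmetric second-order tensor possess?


A symmetric rank-2 tensor in d dimensions has d(d+1)/2 independent components.
d = 8
d(d+1)/2 = 8 * 9 / 2 = 72 / 2 = 36

36


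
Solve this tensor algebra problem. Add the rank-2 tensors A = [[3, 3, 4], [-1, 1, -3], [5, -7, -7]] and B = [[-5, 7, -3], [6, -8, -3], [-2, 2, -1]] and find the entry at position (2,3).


Tensor addition is component-wise: (A + B)_{ij} = A_{ij} + B_{ij}.
A_{23} = -3
B_{23} = -3
(A + B)_{23} = -3 + -3 = -6

-6


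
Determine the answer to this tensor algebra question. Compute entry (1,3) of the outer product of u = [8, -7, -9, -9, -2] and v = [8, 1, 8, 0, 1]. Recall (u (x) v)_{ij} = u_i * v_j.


The outer product entry T_{ij} = u_i * v_j.
We need i=1, j=3.
u_1 = 8, v_3 = 8
T_{1,3} = 8 * 8 = 64

64


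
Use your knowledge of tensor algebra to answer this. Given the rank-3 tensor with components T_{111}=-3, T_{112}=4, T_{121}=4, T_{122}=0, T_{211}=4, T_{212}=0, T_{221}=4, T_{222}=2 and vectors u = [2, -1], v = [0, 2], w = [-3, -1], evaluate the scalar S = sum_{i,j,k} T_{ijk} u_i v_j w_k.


S = sum over i,j,k of T_{ijk} u_i v_j w_k. Expanding all 8 terms:
T_{111}*u_1*v_1*w_1 = -3*2*0*-3 = 0  (running total: 0)
T_{112}*u_1*v_1*w_2 = 4*2*0*-1 = 0  (running total: 0)
T_{121}*u_1*v_2*w_1 = 4*2*2*-3 = -48  (running total: -48)
T_{122}*u_1*v_2*w_2 = 0*2*2*-1 = 0  (running total: -48)
T_{211}*u_2*v_1*w_1 = 4*-1*0*-3 = 0  (running total: -48)
T_{212}*u_2*v_1*w_2 = 0*-1*0*-1 = 0  (running total: -48)
T_{221}*u_2*v_2*w_1 = 4*-1*2*-3 = 24  (running total: -24)
T_{222}*u_2*v_2*w_2 = 2*-1*2*-1 = 4  (running total: -20)
S = -20

-20


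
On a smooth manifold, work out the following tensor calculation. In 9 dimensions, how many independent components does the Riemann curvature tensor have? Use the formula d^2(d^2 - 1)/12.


The Riemann tensor in d dimensions has d^2(d^2 - 1)/12 independent components.
d = 9, so d^2 = 81
d^2 - 1 = 80
d^2(d^2 - 1) = 81 * 80 = 6480
Divide by 12: 6480 / 12 = 540

540


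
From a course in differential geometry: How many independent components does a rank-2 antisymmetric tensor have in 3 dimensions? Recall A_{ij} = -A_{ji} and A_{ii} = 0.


An antisymmetric rank-2 tensor satisfies A_{ij} = -A_{ji}, so diagonal entries are zero.
The independent components are the upper-triangular entries: C(n, 2) = n(n-1)/2.
n = 3
C(3, 2) = 3 * 2 / 2 = 6 / 2 = 3

3


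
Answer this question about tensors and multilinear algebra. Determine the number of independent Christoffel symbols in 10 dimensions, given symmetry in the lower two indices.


Christoffel symbols Gamma^k_{ij} are symmetric in i,j, so there are d * d(d+1)/2 independent symbols.
d = 10
d(d+1)/2 = 10 * 11 / 2 = 55
Total = 10 * 55 = 550

550


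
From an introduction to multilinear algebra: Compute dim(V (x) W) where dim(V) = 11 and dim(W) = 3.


The dimension of a tensor product is the product of dimensions.
dim(V) = 11, dim(W) = 3
dim(V (x) W) = 11 * 3 = 33

33


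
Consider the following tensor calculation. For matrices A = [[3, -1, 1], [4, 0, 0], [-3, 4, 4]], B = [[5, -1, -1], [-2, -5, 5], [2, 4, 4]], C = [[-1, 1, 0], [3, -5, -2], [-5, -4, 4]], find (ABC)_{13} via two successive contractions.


(ABC)_{13} = sum_m (AB)_{1m} C_{m3}. First compute row 1 of AB.
(AB)_{11} = 3*5 + -1*-2 + 1*2 = 19
(AB)_{12} = 3*-1 + -1*-5 + 1*4 = 6
(AB)_{13} = 3*-1 + -1*5 + 1*4 = -4
Now contract with column 3 of C:
(AB)_{11} * C_{13} = 19 * 0 = 0
(AB)_{12} * C_{23} = 6 * -2 = -12
(AB)_{13} * C_{33} = -4 * 4 = -16
(ABC)_{13} = 0 + -12 + -16 = -28

-28


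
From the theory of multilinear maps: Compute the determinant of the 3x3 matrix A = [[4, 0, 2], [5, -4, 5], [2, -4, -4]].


Expanding along the first row, det(A) = a11*M_11 - a12*M_12 + a13*M_13, where M_1j is the (1,j) minor.
Minor M_11 = -4*-4 - 5*-4 = 36
Minor M_12 = 5*-4 - 5*2 = -30
Minor M_13 = 5*-4 - -4*2 = -12
det = 4*(36) - 0*(-30) + 2*(-12)
    = 144 - 0 + -24
    = 120

120


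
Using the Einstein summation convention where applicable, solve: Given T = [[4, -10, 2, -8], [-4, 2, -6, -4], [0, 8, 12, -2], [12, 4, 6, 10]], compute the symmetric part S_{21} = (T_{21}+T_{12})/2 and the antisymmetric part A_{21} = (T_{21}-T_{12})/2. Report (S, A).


T_{21} = -4
T_{12} = -10
S_{21} = (-4 + -10)/2 = -14/2 = -7
A_{21} = (-4 - -10)/2 = 6/2 = 3
Check: S + A = -7 + 3 = -4 = T_{21}.

(-7, 3)


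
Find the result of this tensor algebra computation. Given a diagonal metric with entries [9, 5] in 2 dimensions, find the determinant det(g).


For a diagonal metric, the determinant is the product of diagonal entries.
Diagonal entries: 9, 5
det(g) = 9 * 5 = 45

45


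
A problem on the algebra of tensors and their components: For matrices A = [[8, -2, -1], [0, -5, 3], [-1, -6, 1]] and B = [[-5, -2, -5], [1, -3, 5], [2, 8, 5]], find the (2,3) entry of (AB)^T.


(AB)^T_{ij} = (AB)_{ji} = sum_k A_{jk} B_{ki}.
For i=2, j=3 we need (AB)_{32}:
A_{31} * B_{12} = -1 * -2 = 2
A_{32} * B_{22} = -6 * -3 = 18
A_{33} * B_{32} = 1 * 8 = 8
Sum = 2 + 18 + 8 = 28

28


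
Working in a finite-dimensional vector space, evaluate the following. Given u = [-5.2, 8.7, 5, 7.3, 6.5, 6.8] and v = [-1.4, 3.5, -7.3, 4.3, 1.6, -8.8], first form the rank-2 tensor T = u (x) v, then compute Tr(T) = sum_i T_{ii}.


The outer product gives T_{ij} = u_i v_j.
The trace (contraction) is Tr(T) = sum_i T_{ii} = sum_i u_i v_i.
Diagonal entries:
T_{11} = u_1 * v_1 = -5.2 * -1.4 = 7.28
T_{22} = u_2 * v_2 = 8.7 * 3.5 = 30.45
T_{33} = u_3 * v_3 = 5 * -7.3 = -36.5
T_{44} = u_4 * v_4 = 7.3 * 4.3 = 31.39
T_{55} = u_5 * v_5 = 6.5 * 1.6 = 10.4
T_{66} = u_6 * v_6 = 6.8 * -8.8 = -59.84
Tr(T) = 7.28 + 30.45 + -36.5 + 31.39 + 10.4 + -59.84 = -16.82

-16.82


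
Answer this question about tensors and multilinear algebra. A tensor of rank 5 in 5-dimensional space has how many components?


The number of components of a rank-r tensor in d dimensions is d^r.
Here d = 5 and r = 5.
5^5 = 3125

3125


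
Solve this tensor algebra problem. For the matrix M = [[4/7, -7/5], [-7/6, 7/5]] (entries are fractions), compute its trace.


The trace is the sum of diagonal entries.
Diagonal: M[1,1] = 4/7, M[2,2] = 7/5
Tr(M) = 4/7 + 7/5
Computing step by step:
After adding M[1,1]: 4/7
After adding M[2,2]: 69/35
Tr(M) = 69/35

69/35


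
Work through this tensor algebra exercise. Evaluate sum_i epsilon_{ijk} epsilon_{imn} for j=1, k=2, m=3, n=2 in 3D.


Using the identity: epsilon_{ijk} epsilon_{imn} = delta_{jm} delta_{kn} - delta_{jn} delta_{km}.
delta_{13} = 0
delta_{22} = 1
delta_{12} = 0
delta_{23} = 0
Result = 0 * 1 - 0 * 0 = 0 - 0 = 0

0


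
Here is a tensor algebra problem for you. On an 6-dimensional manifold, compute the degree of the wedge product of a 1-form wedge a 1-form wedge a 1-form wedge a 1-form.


The degree of a wedge product is the sum of the degrees of the individual forms.
Degrees: 1, 1, 1, 1
Total degree = 1 + 1 + 1 + 1 = 4

4


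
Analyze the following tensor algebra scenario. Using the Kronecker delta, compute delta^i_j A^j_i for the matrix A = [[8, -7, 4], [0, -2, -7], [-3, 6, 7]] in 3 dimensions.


The contraction (trace) of a rank-2 tensor is the sum of its diagonal elements.
Diagonal entries: A[1,1] = 8, A[2,2] = -2, A[3,3] = 7
Tr(A) = 8 + -2 + 7 = 13

13


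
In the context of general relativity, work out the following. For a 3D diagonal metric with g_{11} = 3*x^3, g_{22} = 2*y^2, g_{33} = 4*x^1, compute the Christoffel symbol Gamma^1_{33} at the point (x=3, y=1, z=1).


For a diagonal metric, Gamma^k_{ij} = (1/2) g^{kk} (dg_{ik}/dx_j + dg_{jk}/dx_i - dg_{ij}/dx_k).
The metric is diagonal, so g_{ab} = 0 for a != b.
At the given point: g_{11} = 81, g_{22} = 2, g_{33} = 12
g^{11} = 1/81
dg_{31}/dx_3 = 0 (off-diagonal)
dg_{31}/dx_3 = 0 (off-diagonal)
dg_{33}/dx_1 = dg_{33}/dx_1 = 4
Numerator = 0 + 0 - 4 = -4
Gamma^1_{33} = -4 / (2 * 81) = -2/81

-2/81


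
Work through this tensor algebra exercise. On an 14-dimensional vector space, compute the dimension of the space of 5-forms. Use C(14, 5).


The dimension of the space of p-forms on an n-dimensional space is C(n, p).
n = 14, p = 5
C(14, 5) = 14! / (5! * 9!) = 2002

2002


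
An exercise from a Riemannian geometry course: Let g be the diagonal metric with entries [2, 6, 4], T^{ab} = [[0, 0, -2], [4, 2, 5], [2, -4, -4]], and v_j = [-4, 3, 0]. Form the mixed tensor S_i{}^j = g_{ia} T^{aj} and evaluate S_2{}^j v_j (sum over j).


Step 1: lower the first index. For a diagonal metric, g_{ia} T^{aj} = g_{ii} T^{ij} (no sum on i).
g_{22} = 6
S_2{}^1 = 6 * T^{21} = 6 * 4 = 24
S_2{}^2 = 6 * T^{22} = 6 * 2 = 12
S_2{}^3 = 6 * T^{23} = 6 * 5 = 30
Step 2: contract S_2{}^j with v_j.
S_2{}^1 * v_1 = 24 * -4 = -96
S_2{}^2 * v_2 = 12 * 3 = 36
S_2{}^3 * v_3 = 30 * 0 = 0
Result = -96 + 36 + 0 = -60

-60


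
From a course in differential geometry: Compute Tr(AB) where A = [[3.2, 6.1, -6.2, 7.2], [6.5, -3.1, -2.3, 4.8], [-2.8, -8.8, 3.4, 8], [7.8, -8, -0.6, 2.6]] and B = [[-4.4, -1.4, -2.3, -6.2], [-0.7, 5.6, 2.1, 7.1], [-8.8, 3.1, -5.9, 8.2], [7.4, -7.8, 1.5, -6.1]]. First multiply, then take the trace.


Tr(AB) = sum_i (AB)_{ii} where (AB)_{ii} = sum_k A_{ik} B_{ki}.
(AB)_{11} = 3.2*-4.4 + 6.1*-0.7 + -6.2*-8.8 + 7.2*7.4 = 89.49
(AB)_{22} = 6.5*-1.4 + -3.1*5.6 + -2.3*3.1 + 4.8*-7.8 = -71.03
(AB)_{33} = -2.8*-2.3 + -8.8*2.1 + 3.4*-5.9 + 8*1.5 = -20.1
(AB)_{44} = 7.8*-6.2 + -8*7.1 + -0.6*8.2 + 2.6*-6.1 = -125.94
Tr(AB) = 89.49 + -71.03 + -20.1 + -125.94 = -127.58

-127.58


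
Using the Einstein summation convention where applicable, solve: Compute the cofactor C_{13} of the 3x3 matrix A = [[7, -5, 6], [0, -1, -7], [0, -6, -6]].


To find cofactor C_{13}, delete row 1 and column 3.
The resulting 2x2 submatrix is: [[0, -1], [0, -6]]
Minor M_{13} = 0*-6 - -1*0
  = 0 - 0 = 0
Sign = (-1)^(1+3) = (-1)^4 = 1
Cofactor C_{13} = 1 * 0 = 0

0


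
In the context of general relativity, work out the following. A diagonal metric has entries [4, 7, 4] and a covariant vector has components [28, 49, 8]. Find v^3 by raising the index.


To raise an index with a diagonal metric: v^i = v_i / g_{ii}.
For index 3: v_3 = 8, g_{33} = 4
v^3 = 8 / 4 = 2

2


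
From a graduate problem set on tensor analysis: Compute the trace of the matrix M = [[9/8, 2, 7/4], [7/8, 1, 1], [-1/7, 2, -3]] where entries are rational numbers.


The trace is the sum of diagonal entries.
Diagonal: M[1,1] = 9/8, M[2,2] = 1, M[3,3] = -3
Tr(M) = 9/8 + 1 + -3
Computing step by step:
After adding M[1,1]: 9/8
After adding M[2,2]: 17/8
After adding M[3,3]: -7/8
Tr(M) = -7/8

-7/8


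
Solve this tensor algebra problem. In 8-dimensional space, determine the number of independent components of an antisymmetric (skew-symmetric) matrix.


An antisymmetric rank-2 tensor satisfies A_{ij} = -A_{ji}, so diagonal entries are zero.
The independent components are the upper-triangular entries: C(n, 2) = n(n-1)/2.
n = 8
C(8, 2) = 8 * 7 / 2 = 56 / 2 = 28

28


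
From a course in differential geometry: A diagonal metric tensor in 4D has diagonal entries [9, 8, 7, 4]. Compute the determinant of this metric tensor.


For a diagonal metric, the determinant is the product of diagonal entries.
Diagonal entries: 9, 8, 7, 4
det(g) = 9 * 8 * 7 * 4 = 2016

2016


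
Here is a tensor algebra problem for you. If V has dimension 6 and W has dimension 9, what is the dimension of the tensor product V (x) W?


The dimension of a tensor product is the product of dimensions.
dim(V) = 6, dim(W) = 9
dim(V (x) W) = 6 * 9 = 54

54


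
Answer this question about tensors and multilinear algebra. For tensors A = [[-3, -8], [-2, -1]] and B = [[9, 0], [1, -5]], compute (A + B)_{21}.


Tensor addition is component-wise: (A + B)_{ij} = A_{ij} + B_{ij}.
A_{21} = -2
B_{21} = 1
(A + B)_{21} = -2 + 1 = -1

-1


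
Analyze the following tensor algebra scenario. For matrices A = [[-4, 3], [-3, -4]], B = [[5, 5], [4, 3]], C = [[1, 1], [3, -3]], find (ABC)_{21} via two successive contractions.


(ABC)_{21} = sum_m (AB)_{2m} C_{m1}. First compute row 2 of AB.
(AB)_{21} = -3*5 + -4*4 = -31
(AB)_{22} = -3*5 + -4*3 = -27
Now contract with column 1 of C:
(AB)_{21} * C_{11} = -31 * 1 = -31
(AB)_{22} * C_{21} = -27 * 3 = -81
(ABC)_{21} = -31 + -81 = -112

-112


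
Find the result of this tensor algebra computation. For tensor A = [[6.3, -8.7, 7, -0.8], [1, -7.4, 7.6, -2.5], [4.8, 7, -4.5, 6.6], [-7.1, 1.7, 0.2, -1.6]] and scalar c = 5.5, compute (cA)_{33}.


Scalar multiplication: (cA)_{ij} = c * A_{ij}.
c = 5.5
A_{33} = -4.5
(cA)_{33} = 5.5 * -4.5 = -24.75

-24.75


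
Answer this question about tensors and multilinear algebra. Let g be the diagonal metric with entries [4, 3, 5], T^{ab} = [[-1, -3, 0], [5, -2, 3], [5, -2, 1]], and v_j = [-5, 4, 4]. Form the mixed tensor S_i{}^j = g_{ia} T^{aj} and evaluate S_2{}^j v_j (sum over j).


Step 1: lower the first index. For a diagonal metric, g_{ia} T^{aj} = g_{ii} T^{ij} (no sum on i).
g_{22} = 3
S_2{}^1 = 3 * T^{21} = 3 * 5 = 15
S_2{}^2 = 3 * T^{22} = 3 * -2 = -6
S_2{}^3 = 3 * T^{23} = 3 * 3 = 9
Step 2: contract S_2{}^j with v_j.
S_2{}^1 * v_1 = 15 * -5 = -75
S_2{}^2 * v_2 = -6 * 4 = -24
S_2{}^3 * v_3 = 9 * 4 = 36
Result = -75 + -24 + 36 = -63

-63
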